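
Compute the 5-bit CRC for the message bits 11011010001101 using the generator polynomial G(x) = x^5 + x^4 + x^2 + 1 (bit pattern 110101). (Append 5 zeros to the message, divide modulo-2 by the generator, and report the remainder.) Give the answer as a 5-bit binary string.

Append 5 zeros: 1101101000110100000. Divide by 110101 (XOR where the leading bit is 1):
  pos 0: 110110 XOR 110101 = 000011
  pos 4: 111000 XOR 110101 = 001101
  pos 6: 110111 XOR 110101 = 000010
  pos 10: 100100 XOR 110101 = 010001
  pos 11: 100010 XOR 110101 = 010111
  pos 12: 101110 XOR 110101 = 011011
  pos 13: 110110 XOR 110101 = 000011
Remainder (last 5 bits) = 00011. This is the CRC / FCS.

00011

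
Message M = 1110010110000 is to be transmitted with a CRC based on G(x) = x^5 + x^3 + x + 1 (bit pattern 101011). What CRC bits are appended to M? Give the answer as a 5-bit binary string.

10010

Append 5 zeros: 111001011000000000. Divide by 101011 (XOR where the leading bit is 1):
  pos 0: 111001 XOR 101011 = 010010
  pos 1: 100100 XOR 101011 = 001111
  pos 3: 111111 XOR 101011 = 010100
  pos 4: 101000 XOR 101011 = 000011
  pos 8: 110000 XOR 101011 = 011011
  pos 9: 110110 XOR 101011 = 011101
  pos 10: 111010 XOR 101011 = 010001
  pos 11: 100010 XOR 101011 = 001001
Remainder (last 5 bits) = 10010. This is the CRC / FCS.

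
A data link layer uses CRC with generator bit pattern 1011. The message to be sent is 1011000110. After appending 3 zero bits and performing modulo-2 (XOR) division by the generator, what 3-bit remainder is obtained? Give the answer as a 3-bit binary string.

Append 3 zeros: 1011000110000. Divide by 1011 (XOR where the leading bit is 1):
  pos 0: 1011 XOR 1011 = 0000
  pos 7: 1100 XOR 1011 = 0111
  pos 8: 1110 XOR 1011 = 0101
  pos 9: 1010 XOR 1011 = 0001
Remainder (last 3 bits) = 001. This is the CRC / FCS.

001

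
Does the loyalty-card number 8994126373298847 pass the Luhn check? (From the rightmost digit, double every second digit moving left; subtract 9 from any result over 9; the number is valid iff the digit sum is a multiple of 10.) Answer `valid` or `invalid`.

valid

From the right, keep odd positions and double even positions (subtract 9 from any doubled value over 9):
  doubled (positions 2,4,...): 8 7 4 5 3 2 9 7 → sum 45
  kept (positions 1,3,...): 7 8 9 3 3 2 4 9 → sum 45
Total = 90.
90 mod 10 = 0, so the number is valid.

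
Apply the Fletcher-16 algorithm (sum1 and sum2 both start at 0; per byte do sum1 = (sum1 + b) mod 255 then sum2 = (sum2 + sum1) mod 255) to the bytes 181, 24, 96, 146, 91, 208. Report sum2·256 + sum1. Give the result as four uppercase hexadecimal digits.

Running sums (mod 255):
  after byte 0 (181): sum1=181, sum2=181
  after byte 1 (24): sum1=205, sum2=131
  after byte 2 (96): sum1=46, sum2=177
  after byte 3 (146): sum1=192, sum2=114
  after byte 4 (91): sum1=28, sum2=142
  after byte 5 (208): sum1=236, sum2=123
Checksum = sum2·256 + sum1 = 123·256 + 236 = 31724 = 0x7BEC.

7BEC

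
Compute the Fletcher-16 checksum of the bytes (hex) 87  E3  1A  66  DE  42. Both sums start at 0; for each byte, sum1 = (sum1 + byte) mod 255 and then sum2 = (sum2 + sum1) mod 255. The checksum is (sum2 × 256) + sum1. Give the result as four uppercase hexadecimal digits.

3C0D

Running sums (mod 255):
  after byte 0 (87): sum1=135, sum2=135
  after byte 1 (E3): sum1=107, sum2=242
  after byte 2 (1A): sum1=133, sum2=120
  after byte 3 (66): sum1=235, sum2=100
  after byte 4 (DE): sum1=202, sum2=47
  after byte 5 (42): sum1=13, sum2=60
Checksum = sum2·256 + sum1 = 60·256 + 13 = 15373 = 0x3C0D.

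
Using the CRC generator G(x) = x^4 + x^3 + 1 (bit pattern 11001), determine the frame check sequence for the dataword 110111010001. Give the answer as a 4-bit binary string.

1110

Append 4 zeros: 1101110100010000. Divide by 11001 (XOR where the leading bit is 1):
  pos 0: 11011 XOR 11001 = 00010
  pos 3: 10101 XOR 11001 = 01100
  pos 4: 11000 XOR 11001 = 00001
  pos 8: 10010 XOR 11001 = 01011
  pos 9: 10110 XOR 11001 = 01111
  pos 10: 11110 XOR 11001 = 00111
Remainder (last 4 bits) = 1110. This is the CRC / FCS.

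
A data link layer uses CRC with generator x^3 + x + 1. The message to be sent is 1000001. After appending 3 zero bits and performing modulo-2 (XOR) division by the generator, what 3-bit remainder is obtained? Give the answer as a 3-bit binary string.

Append 3 zeros: 1000001000. Divide by 1011 (XOR where the leading bit is 1):
  pos 0: 1000 XOR 1011 = 0011
  pos 2: 1100 XOR 1011 = 0111
  pos 3: 1111 XOR 1011 = 0100
  pos 4: 1000 XOR 1011 = 0011
  pos 6: 1100 XOR 1011 = 0111
Remainder (last 3 bits) = 111. This is the CRC / FCS.

111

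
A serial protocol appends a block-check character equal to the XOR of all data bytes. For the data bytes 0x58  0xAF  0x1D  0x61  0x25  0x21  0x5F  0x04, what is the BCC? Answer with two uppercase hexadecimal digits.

XOR the bytes together:
  start with 0x58
  0x58 ⊕ 0xAF = 0xF7
  0xF7 ⊕ 0x1D = 0xEA
  0xEA ⊕ 0x61 = 0x8B
  0x8B ⊕ 0x25 = 0xAE
  0xAE ⊕ 0x21 = 0x8F
  0x8F ⊕ 0x5F = 0xD0
  0xD0 ⊕ 0x04 = 0xD4

D4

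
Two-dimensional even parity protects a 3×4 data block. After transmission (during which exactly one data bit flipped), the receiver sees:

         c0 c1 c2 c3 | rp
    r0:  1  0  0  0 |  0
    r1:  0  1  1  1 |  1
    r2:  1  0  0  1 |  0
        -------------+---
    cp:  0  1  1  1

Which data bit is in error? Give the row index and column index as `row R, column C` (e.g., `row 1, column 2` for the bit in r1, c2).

Recompute each row's even parity and compare to rp:
  r0: data parity 1, sent rp 0 → mismatch
  r1: data parity 1, sent rp 1 → ok
  r2: data parity 0, sent rp 0 → ok
Recompute each column's even parity and compare to cp:
  c0: data parity 0, sent cp 0 → ok
  c1: data parity 1, sent cp 1 → ok
  c2: data parity 1, sent cp 1 → ok
  c3: data parity 0, sent cp 1 → mismatch
Exactly one row (r0) and one column (c3) fail → the flipped bit is at their intersection.

row 0, column 3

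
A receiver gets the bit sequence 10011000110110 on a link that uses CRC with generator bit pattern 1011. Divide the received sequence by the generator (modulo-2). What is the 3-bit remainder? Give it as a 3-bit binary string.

101

Modulo-2 division of 10011000110110 by 1011:
  pos 0: 1001 XOR 1011 = 0010
  pos 2: 1010 XOR 1011 = 0001
  pos 5: 1001 XOR 1011 = 0010
  pos 7: 1010 XOR 1011 = 0001
  pos 10: 1110 XOR 1011 = 0101
Remainder = 101 (nonzero — an error is detected).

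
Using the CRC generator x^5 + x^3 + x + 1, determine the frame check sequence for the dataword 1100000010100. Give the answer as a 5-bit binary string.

Append 5 zeros: 110000001010000000. Divide by 101011 (XOR where the leading bit is 1):
  pos 0: 110000 XOR 101011 = 011011
  pos 1: 110110 XOR 101011 = 011101
  pos 2: 111010 XOR 101011 = 010001
  pos 3: 100011 XOR 101011 = 001000
  pos 5: 100001 XOR 101011 = 001010
  pos 7: 101000 XOR 101011 = 000011
  pos 11: 110000 XOR 101011 = 011011
  pos 12: 110110 XOR 101011 = 011101
Remainder (last 5 bits) = 11101. This is the CRC / FCS.

11101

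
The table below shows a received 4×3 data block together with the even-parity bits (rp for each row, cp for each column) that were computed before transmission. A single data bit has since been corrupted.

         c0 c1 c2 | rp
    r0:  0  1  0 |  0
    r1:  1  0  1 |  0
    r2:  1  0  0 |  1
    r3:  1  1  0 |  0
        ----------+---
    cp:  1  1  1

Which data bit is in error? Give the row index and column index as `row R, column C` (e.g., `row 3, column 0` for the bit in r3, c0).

row 0, column 1

Recompute each row's even parity and compare to rp:
  r0: data parity 1, sent rp 0 → mismatch
  r1: data parity 0, sent rp 0 → ok
  r2: data parity 1, sent rp 1 → ok
  r3: data parity 0, sent rp 0 → ok
Recompute each column's even parity and compare to cp:
  c0: data parity 1, sent cp 1 → ok
  c1: data parity 0, sent cp 1 → mismatch
  c2: data parity 1, sent cp 1 → ok
Exactly one row (r0) and one column (c1) fail → the flipped bit is at their intersection.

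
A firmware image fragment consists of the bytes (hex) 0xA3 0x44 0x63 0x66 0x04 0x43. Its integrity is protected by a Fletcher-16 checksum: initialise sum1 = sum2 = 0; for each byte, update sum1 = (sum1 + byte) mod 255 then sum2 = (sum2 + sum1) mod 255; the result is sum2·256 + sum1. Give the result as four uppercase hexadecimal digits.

37F8

Running sums (mod 255):
  after byte 0 (0xA3): sum1=163, sum2=163
  after byte 1 (0x44): sum1=231, sum2=139
  after byte 2 (0x63): sum1=75, sum2=214
  after byte 3 (0x66): sum1=177, sum2=136
  after byte 4 (0x04): sum1=181, sum2=62
  after byte 5 (0x43): sum1=248, sum2=55
Checksum = sum2·256 + sum1 = 55·256 + 248 = 14328 = 0x37F8.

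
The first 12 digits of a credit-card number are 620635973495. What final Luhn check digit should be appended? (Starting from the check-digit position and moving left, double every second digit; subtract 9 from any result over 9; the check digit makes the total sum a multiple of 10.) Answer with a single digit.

8

Partial digits right→left: 5 9 4 3 7 9 5 3 6 0 2 6
Double every second digit counting from the check-digit position (so the 1st, 3rd, 5th, ... of the partial from the right).
  doubled (with −9 where >9): 1 8 5 1 3 4 → sum 22
  kept as-is: 9 3 9 3 0 6 → sum 30
Total = 22 + 30 = 52.
Check digit = (10 − (52 mod 10)) mod 10 = 8.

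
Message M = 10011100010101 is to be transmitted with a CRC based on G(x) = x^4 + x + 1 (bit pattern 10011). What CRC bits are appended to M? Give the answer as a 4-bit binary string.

0101

Append 4 zeros: 100111000101010000. Divide by 10011 (XOR where the leading bit is 1):
  pos 0: 10011 XOR 10011 = 00000
  pos 5: 10001 XOR 10011 = 00010
  pos 8: 10010 XOR 10011 = 00001
  pos 12: 11000 XOR 10011 = 01011
  pos 13: 10110 XOR 10011 = 00101
Remainder (last 4 bits) = 0101. This is the CRC / FCS.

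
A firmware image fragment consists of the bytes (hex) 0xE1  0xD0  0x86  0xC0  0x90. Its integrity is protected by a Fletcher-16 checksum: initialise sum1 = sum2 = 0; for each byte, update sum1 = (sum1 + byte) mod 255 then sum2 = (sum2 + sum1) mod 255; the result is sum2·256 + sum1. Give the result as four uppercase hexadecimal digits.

Running sums (mod 255):
  after byte 0 (0xE1): sum1=225, sum2=225
  after byte 1 (0xD0): sum1=178, sum2=148
  after byte 2 (0x86): sum1=57, sum2=205
  after byte 3 (0xC0): sum1=249, sum2=199
  after byte 4 (0x90): sum1=138, sum2=82
Checksum = sum2·256 + sum1 = 82·256 + 138 = 21130 = 0x528A.

528A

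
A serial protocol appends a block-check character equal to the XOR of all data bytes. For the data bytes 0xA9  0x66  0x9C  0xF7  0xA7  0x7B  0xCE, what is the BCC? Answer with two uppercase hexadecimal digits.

XOR the bytes together:
  start with 0xA9
  0xA9 ⊕ 0x66 = 0xCF
  0xCF ⊕ 0x9C = 0x53
  0x53 ⊕ 0xF7 = 0xA4
  0xA4 ⊕ 0xA7 = 0x03
  0x03 ⊕ 0x7B = 0x78
  0x78 ⊕ 0xCE = 0xB6

B6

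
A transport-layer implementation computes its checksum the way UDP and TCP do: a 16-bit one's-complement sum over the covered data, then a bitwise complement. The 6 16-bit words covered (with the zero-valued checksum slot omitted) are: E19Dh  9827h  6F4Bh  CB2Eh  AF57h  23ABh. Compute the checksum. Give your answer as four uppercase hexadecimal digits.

78BD

One's-complement addition (fold any carry out of bit 15 back into bit 0):
  0xE19D + 0x9827 = 0x179C4 → wrap carry → 0x79C5
  0x79C5 + 0x6F4B = 0x0E910
  0xE910 + 0xCB2E = 0x1B43E → wrap carry → 0xB43F
  0xB43F + 0xAF57 = 0x16396 → wrap carry → 0x6397
  0x6397 + 0x23AB = 0x08742
One's-complement sum = 0x8742.
Checksum = ~0x8742 & 0xFFFF = 0x78BD.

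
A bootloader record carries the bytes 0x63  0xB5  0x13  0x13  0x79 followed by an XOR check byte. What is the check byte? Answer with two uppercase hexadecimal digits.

XOR the bytes together:
  start with 0x63
  0x63 ⊕ 0xB5 = 0xD6
  0xD6 ⊕ 0x13 = 0xC5
  0xC5 ⊕ 0x13 = 0xD6
  0xD6 ⊕ 0x79 = 0xAF

AF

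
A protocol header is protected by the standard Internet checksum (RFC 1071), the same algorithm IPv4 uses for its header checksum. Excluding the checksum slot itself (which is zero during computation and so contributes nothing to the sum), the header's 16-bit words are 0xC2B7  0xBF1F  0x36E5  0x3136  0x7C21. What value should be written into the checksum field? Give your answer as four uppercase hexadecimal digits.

One's-complement addition (fold any carry out of bit 15 back into bit 0):
  0xC2B7 + 0xBF1F = 0x181D6 → wrap carry → 0x81D7
  0x81D7 + 0x36E5 = 0x0B8BC
  0xB8BC + 0x3136 = 0x0E9F2
  0xE9F2 + 0x7C21 = 0x16613 → wrap carry → 0x6614
One's-complement sum = 0x6614.
Checksum = ~0x6614 & 0xFFFF = 0x99EB.

99EB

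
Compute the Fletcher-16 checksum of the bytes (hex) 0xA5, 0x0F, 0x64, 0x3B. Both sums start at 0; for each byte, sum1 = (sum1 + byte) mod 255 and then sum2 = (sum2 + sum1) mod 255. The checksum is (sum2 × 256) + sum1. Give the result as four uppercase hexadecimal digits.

Running sums (mod 255):
  after byte 0 (0xA5): sum1=165, sum2=165
  after byte 1 (0x0F): sum1=180, sum2=90
  after byte 2 (0x64): sum1=25, sum2=115
  after byte 3 (0x3B): sum1=84, sum2=199
Checksum = sum2·256 + sum1 = 199·256 + 84 = 51028 = 0xC754.

C754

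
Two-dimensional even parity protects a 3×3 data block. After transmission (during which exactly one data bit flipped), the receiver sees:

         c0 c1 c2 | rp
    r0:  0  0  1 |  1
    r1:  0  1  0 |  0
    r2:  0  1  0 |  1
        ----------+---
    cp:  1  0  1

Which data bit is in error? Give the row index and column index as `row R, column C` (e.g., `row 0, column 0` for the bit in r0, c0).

row 1, column 0

Recompute each row's even parity and compare to rp:
  r0: data parity 1, sent rp 1 → ok
  r1: data parity 1, sent rp 0 → mismatch
  r2: data parity 1, sent rp 1 → ok
Recompute each column's even parity and compare to cp:
  c0: data parity 0, sent cp 1 → mismatch
  c1: data parity 0, sent cp 0 → ok
  c2: data parity 1, sent cp 1 → ok
Exactly one row (r1) and one column (c0) fail → the flipped bit is at their intersection.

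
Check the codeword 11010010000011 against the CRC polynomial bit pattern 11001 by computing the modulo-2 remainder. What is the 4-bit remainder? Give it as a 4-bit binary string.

Modulo-2 division of 11010010000011 by 11001:
  pos 0: 11010 XOR 11001 = 00011
  pos 3: 11010 XOR 11001 = 00011
  pos 6: 11000 XOR 11001 = 00001
Remainder = 1011 (nonzero — an error is detected).

1011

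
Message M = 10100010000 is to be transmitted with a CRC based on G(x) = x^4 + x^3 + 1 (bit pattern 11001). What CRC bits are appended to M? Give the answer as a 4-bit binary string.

0001

Append 4 zeros: 101000100000000. Divide by 11001 (XOR where the leading bit is 1):
  pos 0: 10100 XOR 11001 = 01101
  pos 1: 11010 XOR 11001 = 00011
  pos 4: 11100 XOR 11001 = 00101
  pos 6: 10100 XOR 11001 = 01101
  pos 7: 11010 XOR 11001 = 00011
  pos 10: 11000 XOR 11001 = 00001
Remainder (last 4 bits) = 0001. This is the CRC / FCS.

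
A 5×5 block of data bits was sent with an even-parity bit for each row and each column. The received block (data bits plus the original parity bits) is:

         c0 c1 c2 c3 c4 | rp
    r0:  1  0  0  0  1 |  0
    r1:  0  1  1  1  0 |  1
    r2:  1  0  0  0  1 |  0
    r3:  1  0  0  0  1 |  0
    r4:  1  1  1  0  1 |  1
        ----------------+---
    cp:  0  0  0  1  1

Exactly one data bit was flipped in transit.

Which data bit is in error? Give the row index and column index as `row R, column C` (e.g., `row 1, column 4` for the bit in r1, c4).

row 4, column 4

Recompute each row's even parity and compare to rp:
  r0: data parity 0, sent rp 0 → ok
  r1: data parity 1, sent rp 1 → ok
  r2: data parity 0, sent rp 0 → ok
  r3: data parity 0, sent rp 0 → ok
  r4: data parity 0, sent rp 1 → mismatch
Recompute each column's even parity and compare to cp:
  c0: data parity 0, sent cp 0 → ok
  c1: data parity 0, sent cp 0 → ok
  c2: data parity 0, sent cp 0 → ok
  c3: data parity 1, sent cp 1 → ok
  c4: data parity 0, sent cp 1 → mismatch
Exactly one row (r4) and one column (c4) fail → the flipped bit is at their intersection.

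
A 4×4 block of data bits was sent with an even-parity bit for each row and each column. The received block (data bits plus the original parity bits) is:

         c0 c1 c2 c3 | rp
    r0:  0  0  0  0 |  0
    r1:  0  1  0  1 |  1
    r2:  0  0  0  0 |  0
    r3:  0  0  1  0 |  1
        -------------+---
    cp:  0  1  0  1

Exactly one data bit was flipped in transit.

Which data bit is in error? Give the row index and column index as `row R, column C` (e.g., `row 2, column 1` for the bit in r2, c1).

Recompute each row's even parity and compare to rp:
  r0: data parity 0, sent rp 0 → ok
  r1: data parity 0, sent rp 1 → mismatch
  r2: data parity 0, sent rp 0 → ok
  r3: data parity 1, sent rp 1 → ok
Recompute each column's even parity and compare to cp:
  c0: data parity 0, sent cp 0 → ok
  c1: data parity 1, sent cp 1 → ok
  c2: data parity 1, sent cp 0 → mismatch
  c3: data parity 1, sent cp 1 → ok
Exactly one row (r1) and one column (c2) fail → the flipped bit is at their intersection.

row 1, column 2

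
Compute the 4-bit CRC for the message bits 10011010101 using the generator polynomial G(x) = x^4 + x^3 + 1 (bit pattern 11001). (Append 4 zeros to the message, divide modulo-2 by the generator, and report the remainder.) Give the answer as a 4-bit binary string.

0011

Append 4 zeros: 100110101010000. Divide by 11001 (XOR where the leading bit is 1):
  pos 0: 10011 XOR 11001 = 01010
  pos 1: 10100 XOR 11001 = 01101
  pos 2: 11011 XOR 11001 = 00010
  pos 5: 10010 XOR 11001 = 01011
  pos 6: 10111 XOR 11001 = 01110
  pos 7: 11100 XOR 11001 = 00101
  pos 9: 10100 XOR 11001 = 01101
  pos 10: 11010 XOR 11001 = 00011
Remainder (last 4 bits) = 0011. This is the CRC / FCS.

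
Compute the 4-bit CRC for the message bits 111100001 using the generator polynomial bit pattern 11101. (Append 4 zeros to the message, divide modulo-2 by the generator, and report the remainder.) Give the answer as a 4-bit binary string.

1011

Append 4 zeros: 1111000010000. Divide by 11101 (XOR where the leading bit is 1):
  pos 0: 11110 XOR 11101 = 00011
  pos 3: 11000 XOR 11101 = 00101
  pos 5: 10110 XOR 11101 = 01011
  pos 6: 10110 XOR 11101 = 01011
  pos 7: 10110 XOR 11101 = 01011
  pos 8: 10110 XOR 11101 = 01011
Remainder (last 4 bits) = 1011. This is the CRC / FCS.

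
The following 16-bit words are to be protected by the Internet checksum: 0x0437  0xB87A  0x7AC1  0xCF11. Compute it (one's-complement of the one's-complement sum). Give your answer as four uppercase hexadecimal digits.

One's-complement addition (fold any carry out of bit 15 back into bit 0):
  0x0437 + 0xB87A = 0x0BCB1
  0xBCB1 + 0x7AC1 = 0x13772 → wrap carry → 0x3773
  0x3773 + 0xCF11 = 0x10684 → wrap carry → 0x0685
One's-complement sum = 0x0685.
Checksum = ~0x0685 & 0xFFFF = 0xF97A.

F97A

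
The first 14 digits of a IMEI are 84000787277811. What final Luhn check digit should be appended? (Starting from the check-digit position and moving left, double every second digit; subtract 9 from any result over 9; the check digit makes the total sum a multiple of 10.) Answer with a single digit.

2

Partial digits right→left: 1 1 8 7 7 2 7 8 7 0 0 0 4 8
Double every second digit counting from the check-digit position (so the 1st, 3rd, 5th, ... of the partial from the right).
  doubled (with −9 where >9): 2 7 5 5 5 0 8 → sum 32
  kept as-is: 1 7 2 8 0 0 8 → sum 26
Total = 32 + 26 = 58.
Check digit = (10 − (58 mod 10)) mod 10 = 2.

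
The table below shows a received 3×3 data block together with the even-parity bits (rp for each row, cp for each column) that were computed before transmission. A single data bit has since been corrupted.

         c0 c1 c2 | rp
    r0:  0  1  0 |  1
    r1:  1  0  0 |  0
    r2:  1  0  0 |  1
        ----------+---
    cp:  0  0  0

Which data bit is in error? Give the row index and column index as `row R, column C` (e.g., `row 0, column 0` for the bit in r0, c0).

Recompute each row's even parity and compare to rp:
  r0: data parity 1, sent rp 1 → ok
  r1: data parity 1, sent rp 0 → mismatch
  r2: data parity 1, sent rp 1 → ok
Recompute each column's even parity and compare to cp:
  c0: data parity 0, sent cp 0 → ok
  c1: data parity 1, sent cp 0 → mismatch
  c2: data parity 0, sent cp 0 → ok
Exactly one row (r1) and one column (c1) fail → the flipped bit is at their intersection.

row 1, column 1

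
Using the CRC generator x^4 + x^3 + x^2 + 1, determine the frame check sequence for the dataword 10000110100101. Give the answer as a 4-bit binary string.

Append 4 zeros: 100001101001010000. Divide by 11101 (XOR where the leading bit is 1):
  pos 0: 10000 XOR 11101 = 01101
  pos 1: 11011 XOR 11101 = 00110
  pos 3: 11010 XOR 11101 = 00111
  pos 5: 11110 XOR 11101 = 00011
  pos 8: 11010 XOR 11101 = 00111
  pos 10: 11110 XOR 11101 = 00011
  pos 13: 11000 XOR 11101 = 00101
Remainder (last 4 bits) = 0101. This is the CRC / FCS.

0101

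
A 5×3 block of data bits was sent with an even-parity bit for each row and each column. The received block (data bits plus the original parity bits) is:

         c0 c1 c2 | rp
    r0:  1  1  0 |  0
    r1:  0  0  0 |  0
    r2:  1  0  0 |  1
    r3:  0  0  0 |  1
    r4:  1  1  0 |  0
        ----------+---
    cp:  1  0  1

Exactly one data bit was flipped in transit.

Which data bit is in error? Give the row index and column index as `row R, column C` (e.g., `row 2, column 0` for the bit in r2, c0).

Recompute each row's even parity and compare to rp:
  r0: data parity 0, sent rp 0 → ok
  r1: data parity 0, sent rp 0 → ok
  r2: data parity 1, sent rp 1 → ok
  r3: data parity 0, sent rp 1 → mismatch
  r4: data parity 0, sent rp 0 → ok
Recompute each column's even parity and compare to cp:
  c0: data parity 1, sent cp 1 → ok
  c1: data parity 0, sent cp 0 → ok
  c2: data parity 0, sent cp 1 → mismatch
Exactly one row (r3) and one column (c2) fail → the flipped bit is at their intersection.

row 3, column 2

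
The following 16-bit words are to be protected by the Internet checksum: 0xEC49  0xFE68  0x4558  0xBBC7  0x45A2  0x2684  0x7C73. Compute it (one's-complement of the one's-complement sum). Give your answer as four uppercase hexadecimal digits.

One's-complement addition (fold any carry out of bit 15 back into bit 0):
  0xEC49 + 0xFE68 = 0x1EAB1 → wrap carry → 0xEAB2
  0xEAB2 + 0x4558 = 0x1300A → wrap carry → 0x300B
  0x300B + 0xBBC7 = 0x0EBD2
  0xEBD2 + 0x45A2 = 0x13174 → wrap carry → 0x3175
  0x3175 + 0x2684 = 0x057F9
  0x57F9 + 0x7C73 = 0x0D46C
One's-complement sum = 0xD46C.
Checksum = ~0xD46C & 0xFFFF = 0x2B93.

2B93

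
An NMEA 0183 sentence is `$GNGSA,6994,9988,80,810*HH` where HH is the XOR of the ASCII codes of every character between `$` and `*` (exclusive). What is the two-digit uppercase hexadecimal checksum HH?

6F

XOR the ASCII codes of the payload characters:
  'G' = 0x47 → acc = 0x47
  'N' = 0x4E → acc = 0x09
  'G' = 0x47 → acc = 0x4E
  'S' = 0x53 → acc = 0x1D
  'A' = 0x41 → acc = 0x5C
  ',' = 0x2C → acc = 0x70
  '6' = 0x36 → acc = 0x46
  '9' = 0x39 → acc = 0x7F
  '9' = 0x39 → acc = 0x46
  '4' = 0x34 → acc = 0x72
  ',' = 0x2C → acc = 0x5E
  '9' = 0x39 → acc = 0x67
  '9' = 0x39 → acc = 0x5E
  '8' = 0x38 → acc = 0x66
  '8' = 0x38 → acc = 0x5E
  ',' = 0x2C → acc = 0x72
  '8' = 0x38 → acc = 0x4A
  '0' = 0x30 → acc = 0x7A
  ',' = 0x2C → acc = 0x56
  '8' = 0x38 → acc = 0x6E
  '1' = 0x31 → acc = 0x5F
  '0' = 0x30 → acc = 0x6F
Checksum = 0x6F.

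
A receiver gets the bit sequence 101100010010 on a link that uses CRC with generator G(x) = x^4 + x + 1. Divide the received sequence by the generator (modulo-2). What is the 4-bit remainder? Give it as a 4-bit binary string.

0000

Modulo-2 division of 101100010010 by 10011:
  pos 0: 10110 XOR 10011 = 00101
  pos 2: 10100 XOR 10011 = 00111
  pos 4: 11110 XOR 10011 = 01101
  pos 5: 11010 XOR 10011 = 01001
  pos 6: 10011 XOR 10011 = 00000
Remainder = 0000 (zero — the frame passes the CRC check).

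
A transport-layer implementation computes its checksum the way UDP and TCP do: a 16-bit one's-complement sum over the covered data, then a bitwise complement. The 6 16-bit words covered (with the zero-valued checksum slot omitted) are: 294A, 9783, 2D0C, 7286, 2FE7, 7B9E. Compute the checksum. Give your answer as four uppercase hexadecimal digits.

F419

One's-complement addition (fold any carry out of bit 15 back into bit 0):
  0x294A + 0x9783 = 0x0C0CD
  0xC0CD + 0x2D0C = 0x0EDD9
  0xEDD9 + 0x7286 = 0x1605F → wrap carry → 0x6060
  0x6060 + 0x2FE7 = 0x09047
  0x9047 + 0x7B9E = 0x10BE5 → wrap carry → 0x0BE6
One's-complement sum = 0x0BE6.
Checksum = ~0x0BE6 & 0xFFFF = 0xF419.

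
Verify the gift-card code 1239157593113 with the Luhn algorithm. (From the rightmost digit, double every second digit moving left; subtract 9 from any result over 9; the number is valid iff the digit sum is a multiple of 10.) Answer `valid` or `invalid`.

From the right, keep odd positions and double even positions (subtract 9 from any doubled value over 9):
  doubled (positions 2,4,...): 2 6 1 1 9 4 → sum 23
  kept (positions 1,3,...): 3 1 9 7 1 3 1 → sum 25
Total = 48.
48 mod 10 = 8, so the number is invalid.

invalid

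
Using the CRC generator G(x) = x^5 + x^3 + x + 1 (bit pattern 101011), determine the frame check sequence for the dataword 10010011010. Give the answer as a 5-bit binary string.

Append 5 zeros: 1001001101000000. Divide by 101011 (XOR where the leading bit is 1):
  pos 0: 100100 XOR 101011 = 001111
  pos 2: 111111 XOR 101011 = 010100
  pos 3: 101000 XOR 101011 = 000011
  pos 7: 111000 XOR 101011 = 010011
  pos 8: 100110 XOR 101011 = 001101
  pos 10: 110100 XOR 101011 = 011111
Remainder (last 5 bits) = 11111. This is the CRC / FCS.

11111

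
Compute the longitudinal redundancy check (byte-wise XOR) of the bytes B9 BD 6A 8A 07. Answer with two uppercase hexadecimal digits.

XOR the bytes together:
  start with 0xB9
  0xB9 ⊕ 0xBD = 0x04
  0x04 ⊕ 0x6A = 0x6E
  0x6E ⊕ 0x8A = 0xE4
  0xE4 ⊕ 0x07 = 0xE3

E3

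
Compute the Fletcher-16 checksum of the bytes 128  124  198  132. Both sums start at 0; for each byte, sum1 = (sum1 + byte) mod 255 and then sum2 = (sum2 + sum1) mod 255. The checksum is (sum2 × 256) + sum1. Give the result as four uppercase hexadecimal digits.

Running sums (mod 255):
  after byte 0 (128): sum1=128, sum2=128
  after byte 1 (124): sum1=252, sum2=125
  after byte 2 (198): sum1=195, sum2=65
  after byte 3 (132): sum1=72, sum2=137
Checksum = sum2·256 + sum1 = 137·256 + 72 = 35144 = 0x8948.

8948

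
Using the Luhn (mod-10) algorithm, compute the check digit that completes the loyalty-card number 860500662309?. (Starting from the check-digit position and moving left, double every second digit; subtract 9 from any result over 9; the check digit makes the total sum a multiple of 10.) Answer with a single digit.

2

Partial digits right→left: 9 0 3 2 6 6 0 0 5 0 6 8
Double every second digit counting from the check-digit position (so the 1st, 3rd, 5th, ... of the partial from the right).
  doubled (with −9 where >9): 9 6 3 0 1 3 → sum 22
  kept as-is: 0 2 6 0 0 8 → sum 16
Total = 22 + 16 = 38.
Check digit = (10 − (38 mod 10)) mod 10 = 2.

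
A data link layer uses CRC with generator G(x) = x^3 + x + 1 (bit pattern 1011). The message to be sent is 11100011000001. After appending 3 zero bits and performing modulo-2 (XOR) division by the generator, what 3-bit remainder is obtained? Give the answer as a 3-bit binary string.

011

Append 3 zeros: 11100011000001000. Divide by 1011 (XOR where the leading bit is 1):
  pos 0: 1110 XOR 1011 = 0101
  pos 1: 1010 XOR 1011 = 0001
  pos 4: 1011 XOR 1011 = 0000
  pos 13: 1000 XOR 1011 = 0011
Remainder (last 3 bits) = 011. This is the CRC / FCS.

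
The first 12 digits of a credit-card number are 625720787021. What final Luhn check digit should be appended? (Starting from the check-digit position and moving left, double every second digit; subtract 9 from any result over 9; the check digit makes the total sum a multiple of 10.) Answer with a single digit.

3

Partial digits right→left: 1 2 0 7 8 7 0 2 7 5 2 6
Double every second digit counting from the check-digit position (so the 1st, 3rd, 5th, ... of the partial from the right).
  doubled (with −9 where >9): 2 0 7 0 5 4 → sum 18
  kept as-is: 2 7 7 2 5 6 → sum 29
Total = 18 + 29 = 47.
Check digit = (10 − (47 mod 10)) mod 10 = 3.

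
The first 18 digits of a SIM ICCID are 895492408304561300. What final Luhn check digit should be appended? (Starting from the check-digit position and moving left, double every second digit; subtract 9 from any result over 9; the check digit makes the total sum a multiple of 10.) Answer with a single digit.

6

Partial digits right→left: 0 0 3 1 6 5 4 0 3 8 0 4 2 9 4 5 9 8
Double every second digit counting from the check-digit position (so the 1st, 3rd, 5th, ... of the partial from the right).
  doubled (with −9 where >9): 0 6 3 8 6 0 4 8 9 → sum 44
  kept as-is: 0 1 5 0 8 4 9 5 8 → sum 40
Total = 44 + 40 = 84.
Check digit = (10 − (84 mod 10)) mod 10 = 6.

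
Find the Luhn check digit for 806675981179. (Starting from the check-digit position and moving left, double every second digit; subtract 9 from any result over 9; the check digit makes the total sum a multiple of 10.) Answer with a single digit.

0

Partial digits right→left: 9 7 1 1 8 9 5 7 6 6 0 8
Double every second digit counting from the check-digit position (so the 1st, 3rd, 5th, ... of the partial from the right).
  doubled (with −9 where >9): 9 2 7 1 3 0 → sum 22
  kept as-is: 7 1 9 7 6 8 → sum 38
Total = 22 + 38 = 60.
Check digit = (10 − (60 mod 10)) mod 10 = 0.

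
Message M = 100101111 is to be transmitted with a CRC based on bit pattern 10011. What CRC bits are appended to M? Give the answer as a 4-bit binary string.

0111

Append 4 zeros: 1001011110000. Divide by 10011 (XOR where the leading bit is 1):
  pos 0: 10010 XOR 10011 = 00001
  pos 4: 11111 XOR 10011 = 01100
  pos 5: 11000 XOR 10011 = 01011
  pos 6: 10110 XOR 10011 = 00101
  pos 8: 10100 XOR 10011 = 00111
Remainder (last 4 bits) = 0111. This is the CRC / FCS.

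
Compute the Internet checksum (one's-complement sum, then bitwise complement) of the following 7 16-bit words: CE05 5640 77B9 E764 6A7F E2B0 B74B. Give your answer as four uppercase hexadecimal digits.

One's-complement addition (fold any carry out of bit 15 back into bit 0):
  0xCE05 + 0x5640 = 0x12445 → wrap carry → 0x2446
  0x2446 + 0x77B9 = 0x09BFF
  0x9BFF + 0xE764 = 0x18363 → wrap carry → 0x8364
  0x8364 + 0x6A7F = 0x0EDE3
  0xEDE3 + 0xE2B0 = 0x1D093 → wrap carry → 0xD094
  0xD094 + 0xB74B = 0x187DF → wrap carry → 0x87E0
One's-complement sum = 0x87E0.
Checksum = ~0x87E0 & 0xFFFF = 0x781F.

781F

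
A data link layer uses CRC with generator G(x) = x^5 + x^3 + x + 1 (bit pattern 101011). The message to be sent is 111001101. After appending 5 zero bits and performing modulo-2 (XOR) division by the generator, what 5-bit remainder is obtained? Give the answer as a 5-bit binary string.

Append 5 zeros: 11100110100000. Divide by 101011 (XOR where the leading bit is 1):
  pos 0: 111001 XOR 101011 = 010010
  pos 1: 100101 XOR 101011 = 001110
  pos 3: 111001 XOR 101011 = 010010
  pos 4: 100100 XOR 101011 = 001111
  pos 6: 111100 XOR 101011 = 010111
  pos 7: 101110 XOR 101011 = 000101
Remainder (last 5 bits) = 01010. This is the CRC / FCS.

01010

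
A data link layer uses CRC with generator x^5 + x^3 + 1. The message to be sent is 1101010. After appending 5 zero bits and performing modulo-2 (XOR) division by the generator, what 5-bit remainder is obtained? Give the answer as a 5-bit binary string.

Append 5 zeros: 110101000000. Divide by 101001 (XOR where the leading bit is 1):
  pos 0: 110101 XOR 101001 = 011100
  pos 1: 111000 XOR 101001 = 010001
  pos 2: 100010 XOR 101001 = 001011
  pos 4: 101100 XOR 101001 = 000101
Remainder (last 5 bits) = 10100. This is the CRC / FCS.

10100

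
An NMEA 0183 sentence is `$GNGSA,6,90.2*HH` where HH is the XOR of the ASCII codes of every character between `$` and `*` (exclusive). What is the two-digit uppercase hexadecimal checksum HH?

XOR the ASCII codes of the payload characters:
  'G' = 0x47 → acc = 0x47
  'N' = 0x4E → acc = 0x09
  'G' = 0x47 → acc = 0x4E
  'S' = 0x53 → acc = 0x1D
  'A' = 0x41 → acc = 0x5C
  ',' = 0x2C → acc = 0x70
  '6' = 0x36 → acc = 0x46
  ',' = 0x2C → acc = 0x6A
  '9' = 0x39 → acc = 0x53
  '0' = 0x30 → acc = 0x63
  '.' = 0x2E → acc = 0x4D
  '2' = 0x32 → acc = 0x7F
Checksum = 0x7F.

7F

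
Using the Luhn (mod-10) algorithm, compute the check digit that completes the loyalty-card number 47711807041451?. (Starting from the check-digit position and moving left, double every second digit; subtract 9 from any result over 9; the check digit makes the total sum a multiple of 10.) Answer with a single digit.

5

Partial digits right→left: 1 5 4 1 4 0 7 0 8 1 1 7 7 4
Double every second digit counting from the check-digit position (so the 1st, 3rd, 5th, ... of the partial from the right).
  doubled (with −9 where >9): 2 8 8 5 7 2 5 → sum 37
  kept as-is: 5 1 0 0 1 7 4 → sum 18
Total = 37 + 18 = 55.
Check digit = (10 − (55 mod 10)) mod 10 = 5.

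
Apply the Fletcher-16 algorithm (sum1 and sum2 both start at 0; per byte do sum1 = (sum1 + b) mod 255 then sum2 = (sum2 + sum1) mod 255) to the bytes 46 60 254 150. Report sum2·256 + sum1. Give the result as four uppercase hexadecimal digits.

0200

Running sums (mod 255):
  after byte 0 (46): sum1=46, sum2=46
  after byte 1 (60): sum1=106, sum2=152
  after byte 2 (254): sum1=105, sum2=2
  after byte 3 (150): sum1=0, sum2=2
Checksum = sum2·256 + sum1 = 2·256 + 0 = 512 = 0x0200.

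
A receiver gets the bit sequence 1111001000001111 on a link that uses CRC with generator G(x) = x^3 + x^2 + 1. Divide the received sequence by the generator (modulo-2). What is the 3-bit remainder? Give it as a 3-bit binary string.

Modulo-2 division of 1111001000001111 by 1101:
  pos 0: 1111 XOR 1101 = 0010
  pos 2: 1000 XOR 1101 = 0101
  pos 3: 1011 XOR 1101 = 0110
  pos 4: 1100 XOR 1101 = 0001
  pos 7: 1000 XOR 1101 = 0101
  pos 8: 1010 XOR 1101 = 0111
  pos 9: 1111 XOR 1101 = 0010
  pos 11: 1011 XOR 1101 = 0110
  pos 12: 1101 XOR 1101 = 0000
Remainder = 000 (zero — the frame passes the CRC check).

000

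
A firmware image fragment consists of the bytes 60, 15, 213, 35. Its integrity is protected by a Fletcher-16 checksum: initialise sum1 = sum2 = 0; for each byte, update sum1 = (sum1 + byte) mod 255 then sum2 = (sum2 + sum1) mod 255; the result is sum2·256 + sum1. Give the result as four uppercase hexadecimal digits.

EC44

Running sums (mod 255):
  after byte 0 (60): sum1=60, sum2=60
  after byte 1 (15): sum1=75, sum2=135
  after byte 2 (213): sum1=33, sum2=168
  after byte 3 (35): sum1=68, sum2=236
Checksum = sum2·256 + sum1 = 236·256 + 68 = 60484 = 0xEC44.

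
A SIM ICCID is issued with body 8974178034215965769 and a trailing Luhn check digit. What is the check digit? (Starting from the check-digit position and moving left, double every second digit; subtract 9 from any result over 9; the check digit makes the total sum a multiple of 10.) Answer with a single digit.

6

Partial digits right→left: 9 6 7 5 6 9 5 1 2 4 3 0 8 7 1 4 7 9 8
Double every second digit counting from the check-digit position (so the 1st, 3rd, 5th, ... of the partial from the right).
  doubled (with −9 where >9): 9 5 3 1 4 6 7 2 5 7 → sum 49
  kept as-is: 6 5 9 1 4 0 7 4 9 → sum 45
Total = 49 + 45 = 94.
Check digit = (10 − (94 mod 10)) mod 10 = 6.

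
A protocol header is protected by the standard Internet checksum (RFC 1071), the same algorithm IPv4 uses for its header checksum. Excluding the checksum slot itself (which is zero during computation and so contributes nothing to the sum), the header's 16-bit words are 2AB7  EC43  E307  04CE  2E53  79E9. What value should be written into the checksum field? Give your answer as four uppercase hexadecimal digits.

58F2

One's-complement addition (fold any carry out of bit 15 back into bit 0):
  0x2AB7 + 0xEC43 = 0x116FA → wrap carry → 0x16FB
  0x16FB + 0xE307 = 0x0FA02
  0xFA02 + 0x04CE = 0x0FED0
  0xFED0 + 0x2E53 = 0x12D23 → wrap carry → 0x2D24
  0x2D24 + 0x79E9 = 0x0A70D
One's-complement sum = 0xA70D.
Checksum = ~0xA70D & 0xFFFF = 0x58F2.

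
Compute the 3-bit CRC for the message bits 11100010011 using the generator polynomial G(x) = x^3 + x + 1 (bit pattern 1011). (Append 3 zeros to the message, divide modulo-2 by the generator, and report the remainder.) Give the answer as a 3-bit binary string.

000

Append 3 zeros: 11100010011000. Divide by 1011 (XOR where the leading bit is 1):
  pos 0: 1110 XOR 1011 = 0101
  pos 1: 1010 XOR 1011 = 0001
  pos 4: 1010 XOR 1011 = 0001
  pos 7: 1011 XOR 1011 = 0000
Remainder (last 3 bits) = 000. This is the CRC / FCS.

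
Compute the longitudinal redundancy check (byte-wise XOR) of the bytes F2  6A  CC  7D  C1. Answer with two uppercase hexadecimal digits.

E8

XOR the bytes together:
  start with 0xF2
  0xF2 ⊕ 0x6A = 0x98
  0x98 ⊕ 0xCC = 0x54
  0x54 ⊕ 0x7D = 0x29
  0x29 ⊕ 0xC1 = 0xE8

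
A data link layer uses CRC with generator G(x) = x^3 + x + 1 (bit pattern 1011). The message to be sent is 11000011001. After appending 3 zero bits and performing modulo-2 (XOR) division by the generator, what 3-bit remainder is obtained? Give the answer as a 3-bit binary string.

Append 3 zeros: 11000011001000. Divide by 1011 (XOR where the leading bit is 1):
  pos 0: 1100 XOR 1011 = 0111
  pos 1: 1110 XOR 1011 = 0101
  pos 2: 1010 XOR 1011 = 0001
  pos 5: 1110 XOR 1011 = 0101
  pos 6: 1010 XOR 1011 = 0001
  pos 9: 1100 XOR 1011 = 0111
  pos 10: 1110 XOR 1011 = 0101
Remainder (last 3 bits) = 101. This is the CRC / FCS.

101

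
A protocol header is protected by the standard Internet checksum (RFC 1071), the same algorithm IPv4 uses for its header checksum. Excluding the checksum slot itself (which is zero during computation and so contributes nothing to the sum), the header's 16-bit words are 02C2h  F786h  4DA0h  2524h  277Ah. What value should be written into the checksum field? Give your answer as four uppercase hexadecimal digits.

One's-complement addition (fold any carry out of bit 15 back into bit 0):
  0x02C2 + 0xF786 = 0x0FA48
  0xFA48 + 0x4DA0 = 0x147E8 → wrap carry → 0x47E9
  0x47E9 + 0x2524 = 0x06D0D
  0x6D0D + 0x277A = 0x09487
One's-complement sum = 0x9487.
Checksum = ~0x9487 & 0xFFFF = 0x6B78.

6B78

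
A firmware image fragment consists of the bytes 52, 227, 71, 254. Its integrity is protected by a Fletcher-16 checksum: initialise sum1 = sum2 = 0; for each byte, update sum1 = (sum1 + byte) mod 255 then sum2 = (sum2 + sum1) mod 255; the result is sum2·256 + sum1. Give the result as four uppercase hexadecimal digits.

Running sums (mod 255):
  after byte 0 (52): sum1=52, sum2=52
  after byte 1 (227): sum1=24, sum2=76
  after byte 2 (71): sum1=95, sum2=171
  after byte 3 (254): sum1=94, sum2=10
Checksum = sum2·256 + sum1 = 10·256 + 94 = 2654 = 0x0A5E.

0A5E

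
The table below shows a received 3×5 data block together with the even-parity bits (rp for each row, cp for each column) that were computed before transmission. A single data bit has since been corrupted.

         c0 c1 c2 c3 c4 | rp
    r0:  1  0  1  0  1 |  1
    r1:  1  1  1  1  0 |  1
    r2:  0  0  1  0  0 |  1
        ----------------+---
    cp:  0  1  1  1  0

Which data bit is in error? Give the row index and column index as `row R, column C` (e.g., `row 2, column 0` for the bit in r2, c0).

row 1, column 4

Recompute each row's even parity and compare to rp:
  r0: data parity 1, sent rp 1 → ok
  r1: data parity 0, sent rp 1 → mismatch
  r2: data parity 1, sent rp 1 → ok
Recompute each column's even parity and compare to cp:
  c0: data parity 0, sent cp 0 → ok
  c1: data parity 1, sent cp 1 → ok
  c2: data parity 1, sent cp 1 → ok
  c3: data parity 1, sent cp 1 → ok
  c4: data parity 1, sent cp 0 → mismatch
Exactly one row (r1) and one column (c4) fail → the flipped bit is at their intersection.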